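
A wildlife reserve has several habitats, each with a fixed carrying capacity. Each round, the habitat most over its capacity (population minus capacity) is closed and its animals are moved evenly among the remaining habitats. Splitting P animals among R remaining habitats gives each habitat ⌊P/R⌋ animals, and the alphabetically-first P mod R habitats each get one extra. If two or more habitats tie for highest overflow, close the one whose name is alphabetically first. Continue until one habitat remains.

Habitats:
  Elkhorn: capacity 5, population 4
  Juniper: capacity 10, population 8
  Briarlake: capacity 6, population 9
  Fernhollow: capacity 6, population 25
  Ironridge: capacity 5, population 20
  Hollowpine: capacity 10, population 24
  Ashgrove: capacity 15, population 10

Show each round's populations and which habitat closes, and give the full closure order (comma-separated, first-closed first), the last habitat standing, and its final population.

Closure order: Fernhollow, Ironridge, Hollowpine, Briarlake, Elkhorn, Ashgrove
Last habitat: Juniper with 100 animals

Round 1: Ashgrove=10 Briarlake=9 Elkhorn=4 Fernhollow=25 Hollowpine=24 Ironridge=20 Juniper=8 → close Fernhollow (overflow 19)
  25÷6 = 4 each, +1 to first 1
Round 2: Ashgrove=15 Briarlake=13 Elkhorn=8 Hollowpine=28 Ironridge=24 Juniper=12 → close Ironridge (overflow 19)
  24÷5 = 4 each, +1 to first 4
Round 3: Ashgrove=20 Briarlake=18 Elkhorn=13 Hollowpine=33 Juniper=16 → close Hollowpine (overflow 23)
  33÷4 = 8 each, +1 to first 1
Round 4: Ashgrove=29 Briarlake=26 Elkhorn=21 Juniper=24 → close Briarlake (overflow 20)
  26÷3 = 8 each, +1 to first 2
Round 5: Ashgrove=38 Elkhorn=30 Juniper=32 → close Elkhorn (overflow 25)
  30÷2 = 15 each, +1 to first 0
Round 6: Ashgrove=53 Juniper=47 → close Ashgrove (overflow 38)
  53÷1 = 53 each, +1 to first 0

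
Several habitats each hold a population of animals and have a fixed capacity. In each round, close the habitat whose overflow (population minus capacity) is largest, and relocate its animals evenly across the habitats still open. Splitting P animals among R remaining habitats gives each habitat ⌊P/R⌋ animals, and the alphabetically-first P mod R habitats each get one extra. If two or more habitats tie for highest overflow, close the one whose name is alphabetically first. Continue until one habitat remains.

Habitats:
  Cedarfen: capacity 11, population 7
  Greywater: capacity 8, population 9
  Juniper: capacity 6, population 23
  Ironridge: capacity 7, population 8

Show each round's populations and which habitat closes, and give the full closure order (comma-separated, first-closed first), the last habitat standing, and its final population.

Round 1: Cedarfen=7 Greywater=9 Ironridge=8 Juniper=23 → close Juniper (overflow 17)
  23÷3 = 7 each, +1 to first 2
Round 2: Cedarfen=15 Greywater=17 Ironridge=15 → close Greywater (overflow 9)
  17÷2 = 8 each, +1 to first 1
Round 3: Cedarfen=24 Ironridge=23 → close Ironridge (overflow 16)
  23÷1 = 23 each, +1 to first 0

Closure order: Juniper, Greywater, Ironridge
Last habitat: Cedarfen with 47 animals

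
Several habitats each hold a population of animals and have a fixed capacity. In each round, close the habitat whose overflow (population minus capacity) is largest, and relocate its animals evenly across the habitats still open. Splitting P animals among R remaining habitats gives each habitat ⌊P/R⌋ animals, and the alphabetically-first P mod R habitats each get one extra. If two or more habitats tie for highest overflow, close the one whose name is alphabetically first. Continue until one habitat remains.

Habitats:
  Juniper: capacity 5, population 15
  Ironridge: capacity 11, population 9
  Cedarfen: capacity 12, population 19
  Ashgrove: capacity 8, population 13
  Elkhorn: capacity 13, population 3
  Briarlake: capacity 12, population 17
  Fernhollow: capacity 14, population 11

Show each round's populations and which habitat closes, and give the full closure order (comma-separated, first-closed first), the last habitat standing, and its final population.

Closure order: Juniper, Cedarfen, Ashgrove, Briarlake, Ironridge, Fernhollow
Last habitat: Elkhorn with 87 animals

Round 1: Ashgrove=13 Briarlake=17 Cedarfen=19 Elkhorn=3 Fernhollow=11 Ironridge=9 Juniper=15 → close Juniper (overflow 10)
  15÷6 = 2 each, +1 to first 3
Round 2: Ashgrove=16 Briarlake=20 Cedarfen=22 Elkhorn=5 Fernhollow=13 Ironridge=11 → close Cedarfen (overflow 10)
  22÷5 = 4 each, +1 to first 2
Round 3: Ashgrove=21 Briarlake=25 Elkhorn=9 Fernhollow=17 Ironridge=15 → close Ashgrove (overflow 13)
  21÷4 = 5 each, +1 to first 1
Round 4: Briarlake=31 Elkhorn=14 Fernhollow=22 Ironridge=20 → close Briarlake (overflow 19)
  31÷3 = 10 each, +1 to first 1
Round 5: Elkhorn=25 Fernhollow=32 Ironridge=30 → close Ironridge (overflow 19)
  30÷2 = 15 each, +1 to first 0
Round 6: Elkhorn=40 Fernhollow=47 → close Fernhollow (overflow 33)
  47÷1 = 47 each, +1 to first 0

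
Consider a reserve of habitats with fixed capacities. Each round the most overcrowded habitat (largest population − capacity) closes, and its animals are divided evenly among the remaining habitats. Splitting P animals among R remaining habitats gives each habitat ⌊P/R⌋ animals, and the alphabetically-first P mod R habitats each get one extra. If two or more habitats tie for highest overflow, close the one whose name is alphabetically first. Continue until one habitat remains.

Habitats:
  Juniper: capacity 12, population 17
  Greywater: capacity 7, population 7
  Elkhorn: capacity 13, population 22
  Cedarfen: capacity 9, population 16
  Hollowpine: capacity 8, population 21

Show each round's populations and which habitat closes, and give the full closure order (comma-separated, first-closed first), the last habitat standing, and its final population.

Round 1: Cedarfen=16 Elkhorn=22 Greywater=7 Hollowpine=21 Juniper=17 → close Hollowpine (overflow 13)
  21÷4 = 5 each, +1 to first 1
Round 2: Cedarfen=22 Elkhorn=27 Greywater=12 Juniper=22 → close Elkhorn (overflow 14)
  27÷3 = 9 each, +1 to first 0
Round 3: Cedarfen=31 Greywater=21 Juniper=31 → close Cedarfen (overflow 22)
  31÷2 = 15 each, +1 to first 1
Round 4: Greywater=37 Juniper=46 → close Juniper (overflow 34)
  46÷1 = 46 each, +1 to first 0

Closure order: Hollowpine, Elkhorn, Cedarfen, Juniper
Last habitat: Greywater with 83 animals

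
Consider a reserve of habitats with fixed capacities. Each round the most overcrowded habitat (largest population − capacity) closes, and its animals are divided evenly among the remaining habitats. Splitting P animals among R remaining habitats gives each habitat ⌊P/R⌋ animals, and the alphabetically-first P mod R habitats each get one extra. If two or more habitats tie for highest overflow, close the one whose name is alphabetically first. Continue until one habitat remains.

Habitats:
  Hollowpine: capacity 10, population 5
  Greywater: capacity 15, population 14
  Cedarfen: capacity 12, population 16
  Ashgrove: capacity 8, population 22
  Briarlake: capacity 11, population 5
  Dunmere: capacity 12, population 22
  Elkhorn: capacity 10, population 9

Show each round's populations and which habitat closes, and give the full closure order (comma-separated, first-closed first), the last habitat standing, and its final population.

Closure order: Ashgrove, Dunmere, Cedarfen, Elkhorn, Greywater, Briarlake
Last habitat: Hollowpine with 93 animals

Round 1: Ashgrove=22 Briarlake=5 Cedarfen=16 Dunmere=22 Elkhorn=9 Greywater=14 Hollowpine=5 → close Ashgrove (overflow 14)
  22÷6 = 3 each, +1 to first 4
Round 2: Briarlake=9 Cedarfen=20 Dunmere=26 Elkhorn=13 Greywater=17 Hollowpine=8 → close Dunmere (overflow 14)
  26÷5 = 5 each, +1 to first 1
Round 3: Briarlake=15 Cedarfen=25 Elkhorn=18 Greywater=22 Hollowpine=13 → close Cedarfen (overflow 13)
  25÷4 = 6 each, +1 to first 1
Round 4: Briarlake=22 Elkhorn=24 Greywater=28 Hollowpine=19 → close Elkhorn (overflow 14)
  24÷3 = 8 each, +1 to first 0
Round 5: Briarlake=30 Greywater=36 Hollowpine=27 → close Greywater (overflow 21)
  36÷2 = 18 each, +1 to first 0
Round 6: Briarlake=48 Hollowpine=45 → close Briarlake (overflow 37)
  48÷1 = 48 each, +1 to first 0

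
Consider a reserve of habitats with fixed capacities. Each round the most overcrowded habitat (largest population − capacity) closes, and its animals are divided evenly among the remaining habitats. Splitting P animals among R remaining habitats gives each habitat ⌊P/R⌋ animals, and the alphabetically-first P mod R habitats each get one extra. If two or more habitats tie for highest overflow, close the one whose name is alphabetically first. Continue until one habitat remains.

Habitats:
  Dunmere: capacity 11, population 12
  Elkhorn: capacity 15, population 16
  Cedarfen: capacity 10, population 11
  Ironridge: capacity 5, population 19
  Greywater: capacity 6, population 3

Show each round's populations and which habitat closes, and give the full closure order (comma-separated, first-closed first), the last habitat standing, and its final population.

Closure order: Ironridge, Cedarfen, Dunmere, Elkhorn
Last habitat: Greywater with 61 animals

Round 1: Cedarfen=11 Dunmere=12 Elkhorn=16 Greywater=3 Ironridge=19 → close Ironridge (overflow 14)
  19÷4 = 4 each, +1 to first 3
Round 2: Cedarfen=16 Dunmere=17 Elkhorn=21 Greywater=7 → close Cedarfen (overflow 6)
  16÷3 = 5 each, +1 to first 1
Round 3: Dunmere=23 Elkhorn=26 Greywater=12 → close Dunmere (overflow 12)
  23÷2 = 11 each, +1 to first 1
Round 4: Elkhorn=38 Greywater=23 → close Elkhorn (overflow 23)
  38÷1 = 38 each, +1 to first 0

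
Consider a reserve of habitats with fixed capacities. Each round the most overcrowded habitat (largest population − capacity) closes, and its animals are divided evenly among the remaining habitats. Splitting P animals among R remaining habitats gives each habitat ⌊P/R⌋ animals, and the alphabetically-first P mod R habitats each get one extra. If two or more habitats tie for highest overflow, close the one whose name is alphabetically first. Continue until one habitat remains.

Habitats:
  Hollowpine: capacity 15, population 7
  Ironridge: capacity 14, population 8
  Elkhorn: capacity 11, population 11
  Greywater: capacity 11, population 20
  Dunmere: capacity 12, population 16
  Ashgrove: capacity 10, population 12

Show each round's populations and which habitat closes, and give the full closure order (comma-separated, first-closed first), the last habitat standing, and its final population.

Round 1: Ashgrove=12 Dunmere=16 Elkhorn=11 Greywater=20 Hollowpine=7 Ironridge=8 → close Greywater (overflow 9)
  20÷5 = 4 each, +1 to first 0
Round 2: Ashgrove=16 Dunmere=20 Elkhorn=15 Hollowpine=11 Ironridge=12 → close Dunmere (overflow 8)
  20÷4 = 5 each, +1 to first 0
Round 3: Ashgrove=21 Elkhorn=20 Hollowpine=16 Ironridge=17 → close Ashgrove (overflow 11)
  21÷3 = 7 each, +1 to first 0
Round 4: Elkhorn=27 Hollowpine=23 Ironridge=24 → close Elkhorn (overflow 16)
  27÷2 = 13 each, +1 to first 1
Round 5: Hollowpine=37 Ironridge=37 → close Ironridge (overflow 23)
  37÷1 = 37 each, +1 to first 0

Closure order: Greywater, Dunmere, Ashgrove, Elkhorn, Ironridge
Last habitat: Hollowpine with 74 animals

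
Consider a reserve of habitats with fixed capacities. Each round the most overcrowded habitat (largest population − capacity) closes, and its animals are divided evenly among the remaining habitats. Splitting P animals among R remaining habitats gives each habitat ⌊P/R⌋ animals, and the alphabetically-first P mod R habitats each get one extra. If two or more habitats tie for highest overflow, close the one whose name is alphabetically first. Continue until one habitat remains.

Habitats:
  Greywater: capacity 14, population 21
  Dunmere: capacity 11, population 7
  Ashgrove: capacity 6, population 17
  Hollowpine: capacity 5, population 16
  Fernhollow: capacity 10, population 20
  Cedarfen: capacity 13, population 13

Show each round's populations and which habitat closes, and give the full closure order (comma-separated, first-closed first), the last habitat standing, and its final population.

Round 1: Ashgrove=17 Cedarfen=13 Dunmere=7 Fernhollow=20 Greywater=21 Hollowpine=16 → close Ashgrove (overflow 11)
  17÷5 = 3 each, +1 to first 2
Round 2: Cedarfen=17 Dunmere=11 Fernhollow=23 Greywater=24 Hollowpine=19 → close Hollowpine (overflow 14)
  19÷4 = 4 each, +1 to first 3
Round 3: Cedarfen=22 Dunmere=16 Fernhollow=28 Greywater=28 → close Fernhollow (overflow 18)
  28÷3 = 9 each, +1 to first 1
Round 4: Cedarfen=32 Dunmere=25 Greywater=37 → close Greywater (overflow 23)
  37÷2 = 18 each, +1 to first 1
Round 5: Cedarfen=51 Dunmere=43 → close Cedarfen (overflow 38)
  51÷1 = 51 each, +1 to first 0

Closure order: Ashgrove, Hollowpine, Fernhollow, Greywater, Cedarfen
Last habitat: Dunmere with 94 animals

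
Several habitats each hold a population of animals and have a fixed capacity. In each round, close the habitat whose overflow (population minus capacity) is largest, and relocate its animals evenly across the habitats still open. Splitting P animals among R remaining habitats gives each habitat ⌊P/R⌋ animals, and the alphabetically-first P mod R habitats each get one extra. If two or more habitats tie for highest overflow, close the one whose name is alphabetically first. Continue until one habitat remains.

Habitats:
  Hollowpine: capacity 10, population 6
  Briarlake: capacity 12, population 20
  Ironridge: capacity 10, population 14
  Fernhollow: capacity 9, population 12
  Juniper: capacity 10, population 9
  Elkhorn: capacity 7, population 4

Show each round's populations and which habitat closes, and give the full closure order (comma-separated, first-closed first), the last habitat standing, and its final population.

Closure order: Briarlake, Ironridge, Fernhollow, Juniper, Elkhorn
Last habitat: Hollowpine with 65 animals

Round 1: Briarlake=20 Elkhorn=4 Fernhollow=12 Hollowpine=6 Ironridge=14 Juniper=9 → close Briarlake (overflow 8)
  20÷5 = 4 each, +1 to first 0
Round 2: Elkhorn=8 Fernhollow=16 Hollowpine=10 Ironridge=18 Juniper=13 → close Ironridge (overflow 8)
  18÷4 = 4 each, +1 to first 2
Round 3: Elkhorn=13 Fernhollow=21 Hollowpine=14 Juniper=17 → close Fernhollow (overflow 12)
  21÷3 = 7 each, +1 to first 0
Round 4: Elkhorn=20 Hollowpine=21 Juniper=24 → close Juniper (overflow 14)
  24÷2 = 12 each, +1 to first 0
Round 5: Elkhorn=32 Hollowpine=33 → close Elkhorn (overflow 25)
  32÷1 = 32 each, +1 to first 0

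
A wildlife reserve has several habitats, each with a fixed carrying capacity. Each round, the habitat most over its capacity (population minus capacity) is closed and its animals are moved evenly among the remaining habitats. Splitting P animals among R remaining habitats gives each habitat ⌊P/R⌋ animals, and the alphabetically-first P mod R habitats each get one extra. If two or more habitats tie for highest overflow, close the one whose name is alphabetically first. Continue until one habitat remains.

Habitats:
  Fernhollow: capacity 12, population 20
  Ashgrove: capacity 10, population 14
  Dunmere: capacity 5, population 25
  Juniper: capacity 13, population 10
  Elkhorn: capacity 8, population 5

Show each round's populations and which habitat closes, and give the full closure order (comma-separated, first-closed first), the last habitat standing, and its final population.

Closure order: Dunmere, Fernhollow, Ashgrove, Elkhorn
Last habitat: Juniper with 74 animals

Round 1: Ashgrove=14 Dunmere=25 Elkhorn=5 Fernhollow=20 Juniper=10 → close Dunmere (overflow 20)
  25÷4 = 6 each, +1 to first 1
Round 2: Ashgrove=21 Elkhorn=11 Fernhollow=26 Juniper=16 → close Fernhollow (overflow 14)
  26÷3 = 8 each, +1 to first 2
Round 3: Ashgrove=30 Elkhorn=20 Juniper=24 → close Ashgrove (overflow 20)
  30÷2 = 15 each, +1 to first 0
Round 4: Elkhorn=35 Juniper=39 → close Elkhorn (overflow 27)
  35÷1 = 35 each, +1 to first 0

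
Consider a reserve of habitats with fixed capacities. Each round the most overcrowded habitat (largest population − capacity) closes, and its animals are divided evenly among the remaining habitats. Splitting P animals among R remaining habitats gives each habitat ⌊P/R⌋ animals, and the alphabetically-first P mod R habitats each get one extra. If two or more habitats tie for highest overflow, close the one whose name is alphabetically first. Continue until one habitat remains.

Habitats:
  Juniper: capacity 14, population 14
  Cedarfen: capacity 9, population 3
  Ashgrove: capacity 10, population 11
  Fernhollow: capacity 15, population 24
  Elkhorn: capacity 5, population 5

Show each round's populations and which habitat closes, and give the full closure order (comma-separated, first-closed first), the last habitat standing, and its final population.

Closure order: Fernhollow, Ashgrove, Elkhorn, Juniper
Last habitat: Cedarfen with 57 animals

Round 1: Ashgrove=11 Cedarfen=3 Elkhorn=5 Fernhollow=24 Juniper=14 → close Fernhollow (overflow 9)
  24÷4 = 6 each, +1 to first 0
Round 2: Ashgrove=17 Cedarfen=9 Elkhorn=11 Juniper=20 → close Ashgrove (overflow 7)
  17÷3 = 5 each, +1 to first 2
Round 3: Cedarfen=15 Elkhorn=17 Juniper=25 → close Elkhorn (overflow 12)
  17÷2 = 8 each, +1 to first 1
Round 4: Cedarfen=24 Juniper=33 → close Juniper (overflow 19)
  33÷1 = 33 each, +1 to first 0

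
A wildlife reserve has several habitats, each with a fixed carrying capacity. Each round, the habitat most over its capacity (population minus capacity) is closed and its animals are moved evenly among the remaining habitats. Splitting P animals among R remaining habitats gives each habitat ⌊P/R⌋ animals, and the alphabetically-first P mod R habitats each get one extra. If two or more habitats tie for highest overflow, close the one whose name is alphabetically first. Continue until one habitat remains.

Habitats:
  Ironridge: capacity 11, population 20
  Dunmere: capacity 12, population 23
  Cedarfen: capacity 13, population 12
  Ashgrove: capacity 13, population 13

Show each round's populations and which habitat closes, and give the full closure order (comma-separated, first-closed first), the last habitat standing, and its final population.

Closure order: Dunmere, Ironridge, Ashgrove
Last habitat: Cedarfen with 68 animals

Round 1: Ashgrove=13 Cedarfen=12 Dunmere=23 Ironridge=20 → close Dunmere (overflow 11)
  23÷3 = 7 each, +1 to first 2
Round 2: Ashgrove=21 Cedarfen=20 Ironridge=27 → close Ironridge (overflow 16)
  27÷2 = 13 each, +1 to first 1
Round 3: Ashgrove=35 Cedarfen=33 → close Ashgrove (overflow 22)
  35÷1 = 35 each, +1 to first 0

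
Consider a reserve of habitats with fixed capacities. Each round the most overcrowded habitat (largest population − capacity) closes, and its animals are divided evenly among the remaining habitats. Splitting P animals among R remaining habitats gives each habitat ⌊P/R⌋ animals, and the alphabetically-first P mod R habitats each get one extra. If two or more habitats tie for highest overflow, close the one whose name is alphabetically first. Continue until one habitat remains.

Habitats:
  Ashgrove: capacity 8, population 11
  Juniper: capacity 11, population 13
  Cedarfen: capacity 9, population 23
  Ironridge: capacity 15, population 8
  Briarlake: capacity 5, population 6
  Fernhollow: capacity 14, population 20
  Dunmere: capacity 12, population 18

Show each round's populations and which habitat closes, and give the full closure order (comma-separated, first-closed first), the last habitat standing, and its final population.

Closure order: Cedarfen, Dunmere, Fernhollow, Ashgrove, Briarlake, Juniper
Last habitat: Ironridge with 99 animals

Round 1: Ashgrove=11 Briarlake=6 Cedarfen=23 Dunmere=18 Fernhollow=20 Ironridge=8 Juniper=13 → close Cedarfen (overflow 14)
  23÷6 = 3 each, +1 to first 5
Round 2: Ashgrove=15 Briarlake=10 Dunmere=22 Fernhollow=24 Ironridge=12 Juniper=16 → close Dunmere (overflow 10)
  22÷5 = 4 each, +1 to first 2
Round 3: Ashgrove=20 Briarlake=15 Fernhollow=28 Ironridge=16 Juniper=20 → close Fernhollow (overflow 14)
  28÷4 = 7 each, +1 to first 0
Round 4: Ashgrove=27 Briarlake=22 Ironridge=23 Juniper=27 → close Ashgrove (overflow 19)
  27÷3 = 9 each, +1 to first 0
Round 5: Briarlake=31 Ironridge=32 Juniper=36 → close Briarlake (overflow 26)
  31÷2 = 15 each, +1 to first 1
Round 6: Ironridge=48 Juniper=51 → close Juniper (overflow 40)
  51÷1 = 51 each, +1 to first 0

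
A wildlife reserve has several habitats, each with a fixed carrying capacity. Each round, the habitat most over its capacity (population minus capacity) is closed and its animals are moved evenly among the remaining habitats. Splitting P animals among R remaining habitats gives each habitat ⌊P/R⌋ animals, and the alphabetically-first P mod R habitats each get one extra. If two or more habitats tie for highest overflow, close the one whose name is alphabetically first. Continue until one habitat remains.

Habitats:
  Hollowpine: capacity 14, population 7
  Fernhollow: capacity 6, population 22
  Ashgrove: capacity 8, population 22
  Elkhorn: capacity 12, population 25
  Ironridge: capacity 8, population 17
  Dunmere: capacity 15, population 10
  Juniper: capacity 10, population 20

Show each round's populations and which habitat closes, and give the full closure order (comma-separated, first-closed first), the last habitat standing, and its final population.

Round 1: Ashgrove=22 Dunmere=10 Elkhorn=25 Fernhollow=22 Hollowpine=7 Ironridge=17 Juniper=20 → close Fernhollow (overflow 16)
  22÷6 = 3 each, +1 to first 4
Round 2: Ashgrove=26 Dunmere=14 Elkhorn=29 Hollowpine=11 Ironridge=20 Juniper=23 → close Ashgrove (overflow 18)
  26÷5 = 5 each, +1 to first 1
Round 3: Dunmere=20 Elkhorn=34 Hollowpine=16 Ironridge=25 Juniper=28 → close Elkhorn (overflow 22)
  34÷4 = 8 each, +1 to first 2
Round 4: Dunmere=29 Hollowpine=25 Ironridge=33 Juniper=36 → close Juniper (overflow 26)
  36÷3 = 12 each, +1 to first 0
Round 5: Dunmere=41 Hollowpine=37 Ironridge=45 → close Ironridge (overflow 37)
  45÷2 = 22 each, +1 to first 1
Round 6: Dunmere=64 Hollowpine=59 → close Dunmere (overflow 49)
  64÷1 = 64 each, +1 to first 0

Closure order: Fernhollow, Ashgrove, Elkhorn, Juniper, Ironridge, Dunmere
Last habitat: Hollowpine with 123 animals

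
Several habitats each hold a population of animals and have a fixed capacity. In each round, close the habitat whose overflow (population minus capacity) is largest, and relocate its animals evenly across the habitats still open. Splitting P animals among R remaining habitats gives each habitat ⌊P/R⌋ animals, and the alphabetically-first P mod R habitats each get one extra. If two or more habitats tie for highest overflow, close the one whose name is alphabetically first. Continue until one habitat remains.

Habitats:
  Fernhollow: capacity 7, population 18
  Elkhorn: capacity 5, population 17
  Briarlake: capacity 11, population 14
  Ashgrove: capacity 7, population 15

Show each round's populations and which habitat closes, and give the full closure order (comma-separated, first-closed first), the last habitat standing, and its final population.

Round 1: Ashgrove=15 Briarlake=14 Elkhorn=17 Fernhollow=18 → close Elkhorn (overflow 12)
  17÷3 = 5 each, +1 to first 2
Round 2: Ashgrove=21 Briarlake=20 Fernhollow=23 → close Fernhollow (overflow 16)
  23÷2 = 11 each, +1 to first 1
Round 3: Ashgrove=33 Briarlake=31 → close Ashgrove (overflow 26)
  33÷1 = 33 each, +1 to first 0

Closure order: Elkhorn, Fernhollow, Ashgrove
Last habitat: Briarlake with 64 animals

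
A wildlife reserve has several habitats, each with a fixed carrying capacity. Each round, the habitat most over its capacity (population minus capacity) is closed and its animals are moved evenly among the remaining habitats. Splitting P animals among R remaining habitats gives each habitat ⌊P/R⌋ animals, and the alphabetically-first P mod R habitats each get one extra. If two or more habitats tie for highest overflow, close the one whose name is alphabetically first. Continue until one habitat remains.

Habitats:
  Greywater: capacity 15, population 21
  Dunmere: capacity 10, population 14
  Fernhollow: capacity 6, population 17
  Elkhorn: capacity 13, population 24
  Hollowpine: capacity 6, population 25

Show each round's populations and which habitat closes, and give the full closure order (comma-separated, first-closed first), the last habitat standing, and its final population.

Closure order: Hollowpine, Elkhorn, Fernhollow, Dunmere
Last habitat: Greywater with 101 animals

Round 1: Dunmere=14 Elkhorn=24 Fernhollow=17 Greywater=21 Hollowpine=25 → close Hollowpine (overflow 19)
  25÷4 = 6 each, +1 to first 1
Round 2: Dunmere=21 Elkhorn=30 Fernhollow=23 Greywater=27 → close Elkhorn (overflow 17)
  30÷3 = 10 each, +1 to first 0
Round 3: Dunmere=31 Fernhollow=33 Greywater=37 → close Fernhollow (overflow 27)
  33÷2 = 16 each, +1 to first 1
Round 4: Dunmere=48 Greywater=53 → close Dunmere (overflow 38)
  48÷1 = 48 each, +1 to first 0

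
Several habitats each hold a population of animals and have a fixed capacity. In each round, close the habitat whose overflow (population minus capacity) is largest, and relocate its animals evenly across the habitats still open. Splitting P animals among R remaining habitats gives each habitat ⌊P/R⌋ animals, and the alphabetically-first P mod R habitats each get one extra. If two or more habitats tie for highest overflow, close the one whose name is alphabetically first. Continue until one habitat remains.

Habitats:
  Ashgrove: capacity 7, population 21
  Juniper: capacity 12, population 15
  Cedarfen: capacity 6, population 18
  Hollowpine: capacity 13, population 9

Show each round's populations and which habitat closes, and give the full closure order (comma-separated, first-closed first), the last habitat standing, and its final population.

Closure order: Ashgrove, Cedarfen, Juniper
Last habitat: Hollowpine with 63 animals

Round 1: Ashgrove=21 Cedarfen=18 Hollowpine=9 Juniper=15 → close Ashgrove (overflow 14)
  21÷3 = 7 each, +1 to first 0
Round 2: Cedarfen=25 Hollowpine=16 Juniper=22 → close Cedarfen (overflow 19)
  25÷2 = 12 each, +1 to first 1
Round 3: Hollowpine=29 Juniper=34 → close Juniper (overflow 22)
  34÷1 = 34 each, +1 to first 0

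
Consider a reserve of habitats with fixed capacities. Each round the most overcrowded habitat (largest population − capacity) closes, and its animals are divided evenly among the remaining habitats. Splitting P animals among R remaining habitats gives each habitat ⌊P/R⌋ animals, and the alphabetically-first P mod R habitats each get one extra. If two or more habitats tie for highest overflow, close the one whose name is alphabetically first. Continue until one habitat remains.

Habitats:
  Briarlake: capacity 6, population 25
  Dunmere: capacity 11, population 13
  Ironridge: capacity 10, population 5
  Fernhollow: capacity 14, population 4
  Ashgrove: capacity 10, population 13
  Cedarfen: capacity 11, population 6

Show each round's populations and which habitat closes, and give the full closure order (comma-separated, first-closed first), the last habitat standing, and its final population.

Round 1: Ashgrove=13 Briarlake=25 Cedarfen=6 Dunmere=13 Fernhollow=4 Ironridge=5 → close Briarlake (overflow 19)
  25÷5 = 5 each, +1 to first 0
Round 2: Ashgrove=18 Cedarfen=11 Dunmere=18 Fernhollow=9 Ironridge=10 → close Ashgrove (overflow 8)
  18÷4 = 4 each, +1 to first 2
Round 3: Cedarfen=16 Dunmere=23 Fernhollow=13 Ironridge=14 → close Dunmere (overflow 12)
  23÷3 = 7 each, +1 to first 2
Round 4: Cedarfen=24 Fernhollow=21 Ironridge=21 → close Cedarfen (overflow 13)
  24÷2 = 12 each, +1 to first 0
Round 5: Fernhollow=33 Ironridge=33 → close Ironridge (overflow 23)
  33÷1 = 33 each, +1 to first 0

Closure order: Briarlake, Ashgrove, Dunmere, Cedarfen, Ironridge
Last habitat: Fernhollow with 66 animals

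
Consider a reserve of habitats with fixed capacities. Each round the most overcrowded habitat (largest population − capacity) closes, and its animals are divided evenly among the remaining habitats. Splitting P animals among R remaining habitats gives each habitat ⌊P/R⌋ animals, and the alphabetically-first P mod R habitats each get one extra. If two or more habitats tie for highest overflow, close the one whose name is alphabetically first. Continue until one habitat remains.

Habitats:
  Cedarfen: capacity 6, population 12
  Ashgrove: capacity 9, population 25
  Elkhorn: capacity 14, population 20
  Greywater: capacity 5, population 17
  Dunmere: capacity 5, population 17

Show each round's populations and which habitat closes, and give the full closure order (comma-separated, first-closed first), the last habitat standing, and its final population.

Round 1: Ashgrove=25 Cedarfen=12 Dunmere=17 Elkhorn=20 Greywater=17 → close Ashgrove (overflow 16)
  25÷4 = 6 each, +1 to first 1
Round 2: Cedarfen=19 Dunmere=23 Elkhorn=26 Greywater=23 → close Dunmere (overflow 18)
  23÷3 = 7 each, +1 to first 2
Round 3: Cedarfen=27 Elkhorn=34 Greywater=30 → close Greywater (overflow 25)
  30÷2 = 15 each, +1 to first 0
Round 4: Cedarfen=42 Elkhorn=49 → close Cedarfen (overflow 36)
  42÷1 = 42 each, +1 to first 0

Closure order: Ashgrove, Dunmere, Greywater, Cedarfen
Last habitat: Elkhorn with 91 animals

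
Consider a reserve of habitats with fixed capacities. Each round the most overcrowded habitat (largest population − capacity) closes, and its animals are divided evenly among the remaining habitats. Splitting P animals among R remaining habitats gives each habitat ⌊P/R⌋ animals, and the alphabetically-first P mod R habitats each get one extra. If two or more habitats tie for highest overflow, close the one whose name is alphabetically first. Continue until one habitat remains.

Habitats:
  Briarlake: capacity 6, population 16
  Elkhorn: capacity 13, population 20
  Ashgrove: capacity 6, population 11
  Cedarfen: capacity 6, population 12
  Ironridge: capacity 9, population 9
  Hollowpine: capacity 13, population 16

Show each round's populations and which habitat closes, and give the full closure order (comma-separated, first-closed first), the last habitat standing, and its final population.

Closure order: Briarlake, Elkhorn, Ashgrove, Cedarfen, Hollowpine
Last habitat: Ironridge with 84 animals

Round 1: Ashgrove=11 Briarlake=16 Cedarfen=12 Elkhorn=20 Hollowpine=16 Ironridge=9 → close Briarlake (overflow 10)
  16÷5 = 3 each, +1 to first 1
Round 2: Ashgrove=15 Cedarfen=15 Elkhorn=23 Hollowpine=19 Ironridge=12 → close Elkhorn (overflow 10)
  23÷4 = 5 each, +1 to first 3
Round 3: Ashgrove=21 Cedarfen=21 Hollowpine=25 Ironridge=17 → close Ashgrove (overflow 15)
  21÷3 = 7 each, +1 to first 0
Round 4: Cedarfen=28 Hollowpine=32 Ironridge=24 → close Cedarfen (overflow 22)
  28÷2 = 14 each, +1 to first 0
Round 5: Hollowpine=46 Ironridge=38 → close Hollowpine (overflow 33)
  46÷1 = 46 each, +1 to first 0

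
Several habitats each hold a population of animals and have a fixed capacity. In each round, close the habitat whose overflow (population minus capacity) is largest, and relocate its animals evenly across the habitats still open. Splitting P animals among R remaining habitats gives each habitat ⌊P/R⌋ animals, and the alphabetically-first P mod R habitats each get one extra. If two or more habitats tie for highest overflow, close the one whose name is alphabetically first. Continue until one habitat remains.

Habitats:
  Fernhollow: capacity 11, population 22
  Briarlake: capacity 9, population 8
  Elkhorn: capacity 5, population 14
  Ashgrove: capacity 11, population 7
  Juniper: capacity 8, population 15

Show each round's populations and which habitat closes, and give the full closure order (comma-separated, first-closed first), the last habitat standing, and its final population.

Round 1: Ashgrove=7 Briarlake=8 Elkhorn=14 Fernhollow=22 Juniper=15 → close Fernhollow (overflow 11)
  22÷4 = 5 each, +1 to first 2
Round 2: Ashgrove=13 Briarlake=14 Elkhorn=19 Juniper=20 → close Elkhorn (overflow 14)
  19÷3 = 6 each, +1 to first 1
Round 3: Ashgrove=20 Briarlake=20 Juniper=26 → close Juniper (overflow 18)
  26÷2 = 13 each, +1 to first 0
Round 4: Ashgrove=33 Briarlake=33 → close Briarlake (overflow 24)
  33÷1 = 33 each, +1 to first 0

Closure order: Fernhollow, Elkhorn, Juniper, Briarlake
Last habitat: Ashgrove with 66 animals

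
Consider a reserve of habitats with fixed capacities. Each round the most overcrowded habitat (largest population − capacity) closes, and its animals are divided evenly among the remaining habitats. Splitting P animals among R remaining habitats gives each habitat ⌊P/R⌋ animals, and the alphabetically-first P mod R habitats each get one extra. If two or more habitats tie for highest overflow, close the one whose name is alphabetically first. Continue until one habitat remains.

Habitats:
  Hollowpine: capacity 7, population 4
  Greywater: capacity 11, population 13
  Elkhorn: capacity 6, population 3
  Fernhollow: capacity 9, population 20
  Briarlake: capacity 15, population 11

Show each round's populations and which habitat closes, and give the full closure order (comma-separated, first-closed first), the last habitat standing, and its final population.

Closure order: Fernhollow, Greywater, Elkhorn, Hollowpine
Last habitat: Briarlake with 51 animals

Round 1: Briarlake=11 Elkhorn=3 Fernhollow=20 Greywater=13 Hollowpine=4 → close Fernhollow (overflow 11)
  20÷4 = 5 each, +1 to first 0
Round 2: Briarlake=16 Elkhorn=8 Greywater=18 Hollowpine=9 → close Greywater (overflow 7)
  18÷3 = 6 each, +1 to first 0
Round 3: Briarlake=22 Elkhorn=14 Hollowpine=15 → close Elkhorn (overflow 8)
  14÷2 = 7 each, +1 to first 0
Round 4: Briarlake=29 Hollowpine=22 → close Hollowpine (overflow 15)
  22÷1 = 22 each, +1 to first 0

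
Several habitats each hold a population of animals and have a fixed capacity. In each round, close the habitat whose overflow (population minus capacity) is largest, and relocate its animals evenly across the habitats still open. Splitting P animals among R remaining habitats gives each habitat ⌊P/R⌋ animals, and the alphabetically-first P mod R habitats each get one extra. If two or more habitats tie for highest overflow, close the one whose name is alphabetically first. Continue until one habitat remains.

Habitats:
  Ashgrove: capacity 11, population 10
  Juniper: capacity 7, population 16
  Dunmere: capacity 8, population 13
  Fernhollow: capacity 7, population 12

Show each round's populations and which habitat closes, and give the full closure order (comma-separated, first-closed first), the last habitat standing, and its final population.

Round 1: Ashgrove=10 Dunmere=13 Fernhollow=12 Juniper=16 → close Juniper (overflow 9)
  16÷3 = 5 each, +1 to first 1
Round 2: Ashgrove=16 Dunmere=18 Fernhollow=17 → close Dunmere (overflow 10)
  18÷2 = 9 each, +1 to first 0
Round 3: Ashgrove=25 Fernhollow=26 → close Fernhollow (overflow 19)
  26÷1 = 26 each, +1 to first 0

Closure order: Juniper, Dunmere, Fernhollow
Last habitat: Ashgrove with 51 animals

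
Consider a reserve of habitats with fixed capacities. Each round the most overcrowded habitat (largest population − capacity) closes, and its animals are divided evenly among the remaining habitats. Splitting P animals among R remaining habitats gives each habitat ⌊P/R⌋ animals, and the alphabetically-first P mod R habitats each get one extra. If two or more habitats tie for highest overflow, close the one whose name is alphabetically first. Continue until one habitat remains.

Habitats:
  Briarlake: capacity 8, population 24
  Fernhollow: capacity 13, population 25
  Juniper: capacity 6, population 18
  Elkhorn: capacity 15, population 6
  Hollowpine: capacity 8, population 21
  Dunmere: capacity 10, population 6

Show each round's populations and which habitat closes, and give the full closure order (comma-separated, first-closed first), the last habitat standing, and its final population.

Closure order: Briarlake, Hollowpine, Fernhollow, Juniper, Dunmere
Last habitat: Elkhorn with 100 animals

Round 1: Briarlake=24 Dunmere=6 Elkhorn=6 Fernhollow=25 Hollowpine=21 Juniper=18 → close Briarlake (overflow 16)
  24÷5 = 4 each, +1 to first 4
Round 2: Dunmere=11 Elkhorn=11 Fernhollow=30 Hollowpine=26 Juniper=22 → close Hollowpine (overflow 18)
  26÷4 = 6 each, +1 to first 2
Round 3: Dunmere=18 Elkhorn=18 Fernhollow=36 Juniper=28 → close Fernhollow (overflow 23)
  36÷3 = 12 each, +1 to first 0
Round 4: Dunmere=30 Elkhorn=30 Juniper=40 → close Juniper (overflow 34)
  40÷2 = 20 each, +1 to first 0
Round 5: Dunmere=50 Elkhorn=50 → close Dunmere (overflow 40)
  50÷1 = 50 each, +1 to first 0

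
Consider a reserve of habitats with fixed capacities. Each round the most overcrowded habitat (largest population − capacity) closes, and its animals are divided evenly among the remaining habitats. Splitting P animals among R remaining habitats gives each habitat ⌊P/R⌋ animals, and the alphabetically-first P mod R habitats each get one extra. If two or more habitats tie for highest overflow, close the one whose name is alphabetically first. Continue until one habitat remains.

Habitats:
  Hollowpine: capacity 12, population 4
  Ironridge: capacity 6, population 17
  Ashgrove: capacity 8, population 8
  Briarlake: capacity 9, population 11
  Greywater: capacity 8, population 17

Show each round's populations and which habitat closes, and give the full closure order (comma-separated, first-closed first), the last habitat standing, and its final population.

Closure order: Ironridge, Greywater, Briarlake, Ashgrove
Last habitat: Hollowpine with 57 animals

Round 1: Ashgrove=8 Briarlake=11 Greywater=17 Hollowpine=4 Ironridge=17 → close Ironridge (overflow 11)
  17÷4 = 4 each, +1 to first 1
Round 2: Ashgrove=13 Briarlake=15 Greywater=21 Hollowpine=8 → close Greywater (overflow 13)
  21÷3 = 7 each, +1 to first 0
Round 3: Ashgrove=20 Briarlake=22 Hollowpine=15 → close Briarlake (overflow 13)
  22÷2 = 11 each, +1 to first 0
Round 4: Ashgrove=31 Hollowpine=26 → close Ashgrove (overflow 23)
  31÷1 = 31 each, +1 to first 0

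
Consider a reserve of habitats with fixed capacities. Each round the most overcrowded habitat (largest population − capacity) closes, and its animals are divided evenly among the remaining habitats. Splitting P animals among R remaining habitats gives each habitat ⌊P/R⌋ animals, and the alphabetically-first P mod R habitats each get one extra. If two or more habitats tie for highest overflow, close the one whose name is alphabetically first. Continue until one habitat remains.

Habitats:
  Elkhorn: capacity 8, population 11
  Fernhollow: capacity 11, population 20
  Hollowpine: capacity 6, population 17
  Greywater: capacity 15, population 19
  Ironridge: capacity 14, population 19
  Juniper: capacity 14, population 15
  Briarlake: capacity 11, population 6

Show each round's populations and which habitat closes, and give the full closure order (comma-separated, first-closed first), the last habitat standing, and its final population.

Round 1: Briarlake=6 Elkhorn=11 Fernhollow=20 Greywater=19 Hollowpine=17 Ironridge=19 Juniper=15 → close Hollowpine (overflow 11)
  17÷6 = 2 each, +1 to first 5
Round 2: Briarlake=9 Elkhorn=14 Fernhollow=23 Greywater=22 Ironridge=22 Juniper=17 → close Fernhollow (overflow 12)
  23÷5 = 4 each, +1 to first 3
Round 3: Briarlake=14 Elkhorn=19 Greywater=27 Ironridge=26 Juniper=21 → close Greywater (overflow 12)
  27÷4 = 6 each, +1 to first 3
Round 4: Briarlake=21 Elkhorn=26 Ironridge=33 Juniper=27 → close Ironridge (overflow 19)
  33÷3 = 11 each, +1 to first 0
Round 5: Briarlake=32 Elkhorn=37 Juniper=38 → close Elkhorn (overflow 29)
  37÷2 = 18 each, +1 to first 1
Round 6: Briarlake=51 Juniper=56 → close Juniper (overflow 42)
  56÷1 = 56 each, +1 to first 0

Closure order: Hollowpine, Fernhollow, Greywater, Ironridge, Elkhorn, Juniper
Last habitat: Briarlake with 107 animals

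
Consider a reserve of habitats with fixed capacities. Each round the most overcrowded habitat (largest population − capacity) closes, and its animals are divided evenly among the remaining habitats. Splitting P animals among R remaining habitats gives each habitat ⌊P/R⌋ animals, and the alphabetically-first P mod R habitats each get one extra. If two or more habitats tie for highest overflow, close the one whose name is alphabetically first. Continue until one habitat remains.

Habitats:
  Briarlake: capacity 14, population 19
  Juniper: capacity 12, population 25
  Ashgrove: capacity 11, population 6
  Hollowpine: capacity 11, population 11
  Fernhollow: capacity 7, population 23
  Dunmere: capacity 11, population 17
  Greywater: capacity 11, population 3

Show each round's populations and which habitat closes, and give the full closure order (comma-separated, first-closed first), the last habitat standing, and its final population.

Closure order: Fernhollow, Juniper, Dunmere, Briarlake, Hollowpine, Ashgrove
Last habitat: Greywater with 104 animals

Round 1: Ashgrove=6 Briarlake=19 Dunmere=17 Fernhollow=23 Greywater=3 Hollowpine=11 Juniper=25 → close Fernhollow (overflow 16)
  23÷6 = 3 each, +1 to first 5
Round 2: Ashgrove=10 Briarlake=23 Dunmere=21 Greywater=7 Hollowpine=15 Juniper=28 → close Juniper (overflow 16)
  28÷5 = 5 each, +1 to first 3
Round 3: Ashgrove=16 Briarlake=29 Dunmere=27 Greywater=12 Hollowpine=20 → close Dunmere (overflow 16)
  27÷4 = 6 each, +1 to first 3
Round 4: Ashgrove=23 Briarlake=36 Greywater=19 Hollowpine=26 → close Briarlake (overflow 22)
  36÷3 = 12 each, +1 to first 0
Round 5: Ashgrove=35 Greywater=31 Hollowpine=38 → close Hollowpine (overflow 27)
  38÷2 = 19 each, +1 to first 0
Round 6: Ashgrove=54 Greywater=50 → close Ashgrove (overflow 43)
  54÷1 = 54 each, +1 to first 0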